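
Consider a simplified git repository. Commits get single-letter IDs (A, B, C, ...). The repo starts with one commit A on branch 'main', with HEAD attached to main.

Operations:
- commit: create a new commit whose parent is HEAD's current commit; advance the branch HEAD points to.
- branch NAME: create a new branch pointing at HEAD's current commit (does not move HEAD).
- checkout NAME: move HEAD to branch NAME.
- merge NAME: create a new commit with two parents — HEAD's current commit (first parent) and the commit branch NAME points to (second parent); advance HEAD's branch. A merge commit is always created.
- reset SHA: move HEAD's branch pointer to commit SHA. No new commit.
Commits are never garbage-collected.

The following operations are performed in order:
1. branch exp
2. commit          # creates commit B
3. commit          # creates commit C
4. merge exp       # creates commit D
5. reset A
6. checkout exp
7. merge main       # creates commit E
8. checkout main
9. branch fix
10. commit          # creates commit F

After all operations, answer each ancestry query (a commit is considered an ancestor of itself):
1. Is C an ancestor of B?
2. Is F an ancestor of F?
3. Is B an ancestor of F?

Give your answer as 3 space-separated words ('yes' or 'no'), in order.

After op 1 (branch): HEAD=main@A [exp=A main=A]
After op 2 (commit): HEAD=main@B [exp=A main=B]
After op 3 (commit): HEAD=main@C [exp=A main=C]
After op 4 (merge): HEAD=main@D [exp=A main=D]
After op 5 (reset): HEAD=main@A [exp=A main=A]
After op 6 (checkout): HEAD=exp@A [exp=A main=A]
After op 7 (merge): HEAD=exp@E [exp=E main=A]
After op 8 (checkout): HEAD=main@A [exp=E main=A]
After op 9 (branch): HEAD=main@A [exp=E fix=A main=A]
After op 10 (commit): HEAD=main@F [exp=E fix=A main=F]
ancestors(B) = {A,B}; C in? no
ancestors(F) = {A,F}; F in? yes
ancestors(F) = {A,F}; B in? no

Answer: no yes no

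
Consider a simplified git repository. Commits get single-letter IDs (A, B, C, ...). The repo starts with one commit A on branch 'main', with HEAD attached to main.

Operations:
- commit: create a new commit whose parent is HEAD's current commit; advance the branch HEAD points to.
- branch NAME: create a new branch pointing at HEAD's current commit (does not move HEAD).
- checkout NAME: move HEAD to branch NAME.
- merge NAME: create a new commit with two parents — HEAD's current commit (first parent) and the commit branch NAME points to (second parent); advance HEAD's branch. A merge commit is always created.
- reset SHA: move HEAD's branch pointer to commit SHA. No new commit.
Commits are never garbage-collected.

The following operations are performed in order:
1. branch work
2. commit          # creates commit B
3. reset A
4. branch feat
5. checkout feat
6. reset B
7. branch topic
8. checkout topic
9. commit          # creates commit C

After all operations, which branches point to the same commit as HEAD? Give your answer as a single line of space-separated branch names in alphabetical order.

After op 1 (branch): HEAD=main@A [main=A work=A]
After op 2 (commit): HEAD=main@B [main=B work=A]
After op 3 (reset): HEAD=main@A [main=A work=A]
After op 4 (branch): HEAD=main@A [feat=A main=A work=A]
After op 5 (checkout): HEAD=feat@A [feat=A main=A work=A]
After op 6 (reset): HEAD=feat@B [feat=B main=A work=A]
After op 7 (branch): HEAD=feat@B [feat=B main=A topic=B work=A]
After op 8 (checkout): HEAD=topic@B [feat=B main=A topic=B work=A]
After op 9 (commit): HEAD=topic@C [feat=B main=A topic=C work=A]

Answer: topic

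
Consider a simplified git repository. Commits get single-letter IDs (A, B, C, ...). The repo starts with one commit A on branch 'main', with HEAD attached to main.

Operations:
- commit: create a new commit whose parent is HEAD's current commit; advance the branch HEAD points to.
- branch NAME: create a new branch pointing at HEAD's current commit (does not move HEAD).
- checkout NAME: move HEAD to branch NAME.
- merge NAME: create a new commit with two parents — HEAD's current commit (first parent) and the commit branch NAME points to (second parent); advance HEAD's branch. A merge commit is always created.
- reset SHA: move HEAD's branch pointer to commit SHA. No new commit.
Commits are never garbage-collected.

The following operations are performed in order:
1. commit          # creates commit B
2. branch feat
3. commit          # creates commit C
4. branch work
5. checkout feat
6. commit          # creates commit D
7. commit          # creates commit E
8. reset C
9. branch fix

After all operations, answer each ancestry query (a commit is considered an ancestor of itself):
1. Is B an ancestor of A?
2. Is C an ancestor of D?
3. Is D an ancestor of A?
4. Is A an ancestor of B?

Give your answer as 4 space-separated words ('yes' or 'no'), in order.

After op 1 (commit): HEAD=main@B [main=B]
After op 2 (branch): HEAD=main@B [feat=B main=B]
After op 3 (commit): HEAD=main@C [feat=B main=C]
After op 4 (branch): HEAD=main@C [feat=B main=C work=C]
After op 5 (checkout): HEAD=feat@B [feat=B main=C work=C]
After op 6 (commit): HEAD=feat@D [feat=D main=C work=C]
After op 7 (commit): HEAD=feat@E [feat=E main=C work=C]
After op 8 (reset): HEAD=feat@C [feat=C main=C work=C]
After op 9 (branch): HEAD=feat@C [feat=C fix=C main=C work=C]
ancestors(A) = {A}; B in? no
ancestors(D) = {A,B,D}; C in? no
ancestors(A) = {A}; D in? no
ancestors(B) = {A,B}; A in? yes

Answer: no no no yes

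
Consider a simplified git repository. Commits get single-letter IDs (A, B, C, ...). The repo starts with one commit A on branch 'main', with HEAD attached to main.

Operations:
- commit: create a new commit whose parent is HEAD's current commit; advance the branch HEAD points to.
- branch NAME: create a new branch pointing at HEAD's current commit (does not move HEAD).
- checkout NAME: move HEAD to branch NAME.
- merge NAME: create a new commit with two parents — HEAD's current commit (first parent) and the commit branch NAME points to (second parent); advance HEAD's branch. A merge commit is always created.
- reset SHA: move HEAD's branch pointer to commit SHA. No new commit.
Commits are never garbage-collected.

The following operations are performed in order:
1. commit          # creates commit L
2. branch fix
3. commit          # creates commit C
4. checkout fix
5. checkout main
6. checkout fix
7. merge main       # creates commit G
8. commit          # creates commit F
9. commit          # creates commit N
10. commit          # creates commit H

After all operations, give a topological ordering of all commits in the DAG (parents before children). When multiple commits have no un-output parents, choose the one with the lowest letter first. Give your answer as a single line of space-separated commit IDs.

Answer: A L C G F N H

Derivation:
After op 1 (commit): HEAD=main@L [main=L]
After op 2 (branch): HEAD=main@L [fix=L main=L]
After op 3 (commit): HEAD=main@C [fix=L main=C]
After op 4 (checkout): HEAD=fix@L [fix=L main=C]
After op 5 (checkout): HEAD=main@C [fix=L main=C]
After op 6 (checkout): HEAD=fix@L [fix=L main=C]
After op 7 (merge): HEAD=fix@G [fix=G main=C]
After op 8 (commit): HEAD=fix@F [fix=F main=C]
After op 9 (commit): HEAD=fix@N [fix=N main=C]
After op 10 (commit): HEAD=fix@H [fix=H main=C]
commit A: parents=[]
commit C: parents=['L']
commit F: parents=['G']
commit G: parents=['L', 'C']
commit H: parents=['N']
commit L: parents=['A']
commit N: parents=['F']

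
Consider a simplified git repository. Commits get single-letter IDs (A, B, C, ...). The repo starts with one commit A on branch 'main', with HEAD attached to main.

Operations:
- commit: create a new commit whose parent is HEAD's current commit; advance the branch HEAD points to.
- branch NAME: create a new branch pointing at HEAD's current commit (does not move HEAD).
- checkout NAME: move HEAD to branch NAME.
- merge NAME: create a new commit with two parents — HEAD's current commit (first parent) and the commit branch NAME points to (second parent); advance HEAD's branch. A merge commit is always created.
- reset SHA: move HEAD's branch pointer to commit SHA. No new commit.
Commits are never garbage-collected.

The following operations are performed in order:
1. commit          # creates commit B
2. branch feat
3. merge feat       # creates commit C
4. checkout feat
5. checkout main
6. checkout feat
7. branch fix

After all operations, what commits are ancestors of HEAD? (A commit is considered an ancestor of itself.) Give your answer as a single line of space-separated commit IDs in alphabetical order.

After op 1 (commit): HEAD=main@B [main=B]
After op 2 (branch): HEAD=main@B [feat=B main=B]
After op 3 (merge): HEAD=main@C [feat=B main=C]
After op 4 (checkout): HEAD=feat@B [feat=B main=C]
After op 5 (checkout): HEAD=main@C [feat=B main=C]
After op 6 (checkout): HEAD=feat@B [feat=B main=C]
After op 7 (branch): HEAD=feat@B [feat=B fix=B main=C]

Answer: A B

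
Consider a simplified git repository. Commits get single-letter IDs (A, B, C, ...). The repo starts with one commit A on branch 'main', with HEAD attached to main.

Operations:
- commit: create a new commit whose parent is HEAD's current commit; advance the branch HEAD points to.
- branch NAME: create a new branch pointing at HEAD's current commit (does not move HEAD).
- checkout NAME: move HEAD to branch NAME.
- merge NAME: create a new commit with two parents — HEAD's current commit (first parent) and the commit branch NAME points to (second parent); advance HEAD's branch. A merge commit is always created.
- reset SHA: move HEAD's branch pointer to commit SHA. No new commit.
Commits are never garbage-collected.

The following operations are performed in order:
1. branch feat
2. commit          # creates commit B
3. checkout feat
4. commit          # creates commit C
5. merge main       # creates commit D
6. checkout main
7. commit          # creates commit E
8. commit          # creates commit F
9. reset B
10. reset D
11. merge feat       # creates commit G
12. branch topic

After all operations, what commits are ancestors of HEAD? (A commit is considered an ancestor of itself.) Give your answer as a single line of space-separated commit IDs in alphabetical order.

Answer: A B C D G

Derivation:
After op 1 (branch): HEAD=main@A [feat=A main=A]
After op 2 (commit): HEAD=main@B [feat=A main=B]
After op 3 (checkout): HEAD=feat@A [feat=A main=B]
After op 4 (commit): HEAD=feat@C [feat=C main=B]
After op 5 (merge): HEAD=feat@D [feat=D main=B]
After op 6 (checkout): HEAD=main@B [feat=D main=B]
After op 7 (commit): HEAD=main@E [feat=D main=E]
After op 8 (commit): HEAD=main@F [feat=D main=F]
After op 9 (reset): HEAD=main@B [feat=D main=B]
After op 10 (reset): HEAD=main@D [feat=D main=D]
After op 11 (merge): HEAD=main@G [feat=D main=G]
After op 12 (branch): HEAD=main@G [feat=D main=G topic=G]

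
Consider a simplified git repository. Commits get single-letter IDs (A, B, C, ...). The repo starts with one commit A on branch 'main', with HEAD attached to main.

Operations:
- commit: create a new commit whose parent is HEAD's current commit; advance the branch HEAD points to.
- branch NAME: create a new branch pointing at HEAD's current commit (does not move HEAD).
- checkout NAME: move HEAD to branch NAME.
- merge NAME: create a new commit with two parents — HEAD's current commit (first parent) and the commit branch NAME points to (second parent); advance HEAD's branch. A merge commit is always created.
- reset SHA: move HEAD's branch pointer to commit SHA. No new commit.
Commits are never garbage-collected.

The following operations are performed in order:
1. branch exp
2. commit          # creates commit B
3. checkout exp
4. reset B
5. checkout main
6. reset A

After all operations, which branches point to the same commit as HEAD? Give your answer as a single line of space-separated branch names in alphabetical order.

Answer: main

Derivation:
After op 1 (branch): HEAD=main@A [exp=A main=A]
After op 2 (commit): HEAD=main@B [exp=A main=B]
After op 3 (checkout): HEAD=exp@A [exp=A main=B]
After op 4 (reset): HEAD=exp@B [exp=B main=B]
After op 5 (checkout): HEAD=main@B [exp=B main=B]
After op 6 (reset): HEAD=main@A [exp=B main=A]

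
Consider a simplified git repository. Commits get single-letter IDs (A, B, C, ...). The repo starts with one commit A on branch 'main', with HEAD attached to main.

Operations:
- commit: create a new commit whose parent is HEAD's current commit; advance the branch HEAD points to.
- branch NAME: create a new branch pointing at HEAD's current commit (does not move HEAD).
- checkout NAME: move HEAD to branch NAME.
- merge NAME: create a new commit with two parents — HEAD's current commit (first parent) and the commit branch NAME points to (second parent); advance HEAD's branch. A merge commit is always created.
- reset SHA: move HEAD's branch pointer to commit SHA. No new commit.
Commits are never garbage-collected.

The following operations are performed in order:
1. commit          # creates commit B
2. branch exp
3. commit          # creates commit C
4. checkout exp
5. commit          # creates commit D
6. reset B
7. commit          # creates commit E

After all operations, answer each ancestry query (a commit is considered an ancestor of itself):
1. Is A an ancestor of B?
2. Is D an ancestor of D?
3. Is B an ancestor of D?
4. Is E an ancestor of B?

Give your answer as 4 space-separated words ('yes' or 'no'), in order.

Answer: yes yes yes no

Derivation:
After op 1 (commit): HEAD=main@B [main=B]
After op 2 (branch): HEAD=main@B [exp=B main=B]
After op 3 (commit): HEAD=main@C [exp=B main=C]
After op 4 (checkout): HEAD=exp@B [exp=B main=C]
After op 5 (commit): HEAD=exp@D [exp=D main=C]
After op 6 (reset): HEAD=exp@B [exp=B main=C]
After op 7 (commit): HEAD=exp@E [exp=E main=C]
ancestors(B) = {A,B}; A in? yes
ancestors(D) = {A,B,D}; D in? yes
ancestors(D) = {A,B,D}; B in? yes
ancestors(B) = {A,B}; E in? no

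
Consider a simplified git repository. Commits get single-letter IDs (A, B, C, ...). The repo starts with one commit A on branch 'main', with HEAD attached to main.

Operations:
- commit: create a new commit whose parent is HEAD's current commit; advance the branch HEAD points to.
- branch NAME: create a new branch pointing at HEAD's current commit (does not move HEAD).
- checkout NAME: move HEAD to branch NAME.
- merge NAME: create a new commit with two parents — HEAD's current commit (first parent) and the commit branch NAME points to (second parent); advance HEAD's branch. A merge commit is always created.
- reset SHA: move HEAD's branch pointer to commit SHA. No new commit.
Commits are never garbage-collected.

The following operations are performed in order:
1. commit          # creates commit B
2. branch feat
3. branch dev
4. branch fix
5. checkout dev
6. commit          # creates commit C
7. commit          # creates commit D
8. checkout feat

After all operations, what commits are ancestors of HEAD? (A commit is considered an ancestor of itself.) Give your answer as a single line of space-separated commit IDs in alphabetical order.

After op 1 (commit): HEAD=main@B [main=B]
After op 2 (branch): HEAD=main@B [feat=B main=B]
After op 3 (branch): HEAD=main@B [dev=B feat=B main=B]
After op 4 (branch): HEAD=main@B [dev=B feat=B fix=B main=B]
After op 5 (checkout): HEAD=dev@B [dev=B feat=B fix=B main=B]
After op 6 (commit): HEAD=dev@C [dev=C feat=B fix=B main=B]
After op 7 (commit): HEAD=dev@D [dev=D feat=B fix=B main=B]
After op 8 (checkout): HEAD=feat@B [dev=D feat=B fix=B main=B]

Answer: A B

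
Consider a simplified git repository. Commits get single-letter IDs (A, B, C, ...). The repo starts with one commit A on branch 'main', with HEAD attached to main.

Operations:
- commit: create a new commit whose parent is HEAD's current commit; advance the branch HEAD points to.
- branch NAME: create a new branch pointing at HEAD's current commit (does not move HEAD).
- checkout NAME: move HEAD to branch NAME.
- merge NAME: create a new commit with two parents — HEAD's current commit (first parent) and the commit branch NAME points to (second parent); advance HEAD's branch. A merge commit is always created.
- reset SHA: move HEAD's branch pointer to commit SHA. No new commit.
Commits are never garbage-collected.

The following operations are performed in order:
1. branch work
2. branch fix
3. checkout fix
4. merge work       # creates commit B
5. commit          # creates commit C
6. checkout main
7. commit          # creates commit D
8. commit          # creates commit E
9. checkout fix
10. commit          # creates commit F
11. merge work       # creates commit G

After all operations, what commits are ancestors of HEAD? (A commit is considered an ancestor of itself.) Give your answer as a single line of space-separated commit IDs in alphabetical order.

Answer: A B C F G

Derivation:
After op 1 (branch): HEAD=main@A [main=A work=A]
After op 2 (branch): HEAD=main@A [fix=A main=A work=A]
After op 3 (checkout): HEAD=fix@A [fix=A main=A work=A]
After op 4 (merge): HEAD=fix@B [fix=B main=A work=A]
After op 5 (commit): HEAD=fix@C [fix=C main=A work=A]
After op 6 (checkout): HEAD=main@A [fix=C main=A work=A]
After op 7 (commit): HEAD=main@D [fix=C main=D work=A]
After op 8 (commit): HEAD=main@E [fix=C main=E work=A]
After op 9 (checkout): HEAD=fix@C [fix=C main=E work=A]
After op 10 (commit): HEAD=fix@F [fix=F main=E work=A]
After op 11 (merge): HEAD=fix@G [fix=G main=E work=A]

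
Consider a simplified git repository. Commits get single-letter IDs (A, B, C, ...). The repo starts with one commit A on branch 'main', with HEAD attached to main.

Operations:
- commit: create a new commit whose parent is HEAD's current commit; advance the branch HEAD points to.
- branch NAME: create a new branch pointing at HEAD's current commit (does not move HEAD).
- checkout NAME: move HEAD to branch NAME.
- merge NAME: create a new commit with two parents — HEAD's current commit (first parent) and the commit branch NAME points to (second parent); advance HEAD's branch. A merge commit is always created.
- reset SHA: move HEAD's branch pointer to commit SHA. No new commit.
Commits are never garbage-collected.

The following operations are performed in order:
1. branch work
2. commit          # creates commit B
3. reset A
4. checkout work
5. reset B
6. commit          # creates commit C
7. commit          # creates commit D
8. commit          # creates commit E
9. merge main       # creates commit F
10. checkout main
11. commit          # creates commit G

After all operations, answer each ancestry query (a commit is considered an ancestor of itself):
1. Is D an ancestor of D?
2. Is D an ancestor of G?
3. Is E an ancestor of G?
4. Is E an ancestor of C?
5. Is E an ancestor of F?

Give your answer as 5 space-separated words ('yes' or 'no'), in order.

Answer: yes no no no yes

Derivation:
After op 1 (branch): HEAD=main@A [main=A work=A]
After op 2 (commit): HEAD=main@B [main=B work=A]
After op 3 (reset): HEAD=main@A [main=A work=A]
After op 4 (checkout): HEAD=work@A [main=A work=A]
After op 5 (reset): HEAD=work@B [main=A work=B]
After op 6 (commit): HEAD=work@C [main=A work=C]
After op 7 (commit): HEAD=work@D [main=A work=D]
After op 8 (commit): HEAD=work@E [main=A work=E]
After op 9 (merge): HEAD=work@F [main=A work=F]
After op 10 (checkout): HEAD=main@A [main=A work=F]
After op 11 (commit): HEAD=main@G [main=G work=F]
ancestors(D) = {A,B,C,D}; D in? yes
ancestors(G) = {A,G}; D in? no
ancestors(G) = {A,G}; E in? no
ancestors(C) = {A,B,C}; E in? no
ancestors(F) = {A,B,C,D,E,F}; E in? yes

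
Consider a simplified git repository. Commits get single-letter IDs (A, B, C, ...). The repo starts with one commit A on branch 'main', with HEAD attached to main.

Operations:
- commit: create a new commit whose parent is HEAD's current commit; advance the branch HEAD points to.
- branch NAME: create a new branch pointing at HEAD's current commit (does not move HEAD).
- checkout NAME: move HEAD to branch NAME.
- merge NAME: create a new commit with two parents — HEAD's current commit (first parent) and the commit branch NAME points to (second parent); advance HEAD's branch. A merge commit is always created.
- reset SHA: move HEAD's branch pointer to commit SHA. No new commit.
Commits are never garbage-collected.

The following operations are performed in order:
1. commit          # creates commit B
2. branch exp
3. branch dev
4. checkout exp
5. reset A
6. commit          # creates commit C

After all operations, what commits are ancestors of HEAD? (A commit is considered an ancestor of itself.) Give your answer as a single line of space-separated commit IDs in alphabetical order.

Answer: A C

Derivation:
After op 1 (commit): HEAD=main@B [main=B]
After op 2 (branch): HEAD=main@B [exp=B main=B]
After op 3 (branch): HEAD=main@B [dev=B exp=B main=B]
After op 4 (checkout): HEAD=exp@B [dev=B exp=B main=B]
After op 5 (reset): HEAD=exp@A [dev=B exp=A main=B]
After op 6 (commit): HEAD=exp@C [dev=B exp=C main=B]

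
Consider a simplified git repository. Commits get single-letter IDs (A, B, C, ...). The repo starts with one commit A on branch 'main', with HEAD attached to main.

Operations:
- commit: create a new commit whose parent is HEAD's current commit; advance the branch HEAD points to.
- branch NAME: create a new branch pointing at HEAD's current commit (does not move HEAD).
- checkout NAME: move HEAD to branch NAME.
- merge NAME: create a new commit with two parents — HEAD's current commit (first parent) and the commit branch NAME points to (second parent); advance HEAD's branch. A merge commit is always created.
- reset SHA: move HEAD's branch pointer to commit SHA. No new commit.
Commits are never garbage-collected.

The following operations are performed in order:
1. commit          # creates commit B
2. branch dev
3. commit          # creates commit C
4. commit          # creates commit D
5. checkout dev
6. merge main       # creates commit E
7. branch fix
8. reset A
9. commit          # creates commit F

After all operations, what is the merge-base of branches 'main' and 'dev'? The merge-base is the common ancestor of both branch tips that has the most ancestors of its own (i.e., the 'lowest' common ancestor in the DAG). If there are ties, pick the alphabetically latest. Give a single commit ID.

After op 1 (commit): HEAD=main@B [main=B]
After op 2 (branch): HEAD=main@B [dev=B main=B]
After op 3 (commit): HEAD=main@C [dev=B main=C]
After op 4 (commit): HEAD=main@D [dev=B main=D]
After op 5 (checkout): HEAD=dev@B [dev=B main=D]
After op 6 (merge): HEAD=dev@E [dev=E main=D]
After op 7 (branch): HEAD=dev@E [dev=E fix=E main=D]
After op 8 (reset): HEAD=dev@A [dev=A fix=E main=D]
After op 9 (commit): HEAD=dev@F [dev=F fix=E main=D]
ancestors(main=D): ['A', 'B', 'C', 'D']
ancestors(dev=F): ['A', 'F']
common: ['A']

Answer: A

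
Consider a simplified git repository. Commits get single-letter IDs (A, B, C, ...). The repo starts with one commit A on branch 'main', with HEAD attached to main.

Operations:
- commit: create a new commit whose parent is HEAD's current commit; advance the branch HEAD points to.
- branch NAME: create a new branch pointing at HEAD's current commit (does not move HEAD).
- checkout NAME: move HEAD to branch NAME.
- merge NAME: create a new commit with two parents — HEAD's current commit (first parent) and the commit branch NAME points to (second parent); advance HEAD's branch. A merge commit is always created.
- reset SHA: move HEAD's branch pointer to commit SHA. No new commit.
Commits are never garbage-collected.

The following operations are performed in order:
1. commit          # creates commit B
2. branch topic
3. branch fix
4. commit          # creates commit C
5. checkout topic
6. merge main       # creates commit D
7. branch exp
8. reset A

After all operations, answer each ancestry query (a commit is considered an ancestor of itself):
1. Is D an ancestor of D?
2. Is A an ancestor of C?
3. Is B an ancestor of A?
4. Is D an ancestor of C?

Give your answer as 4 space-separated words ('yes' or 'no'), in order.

After op 1 (commit): HEAD=main@B [main=B]
After op 2 (branch): HEAD=main@B [main=B topic=B]
After op 3 (branch): HEAD=main@B [fix=B main=B topic=B]
After op 4 (commit): HEAD=main@C [fix=B main=C topic=B]
After op 5 (checkout): HEAD=topic@B [fix=B main=C topic=B]
After op 6 (merge): HEAD=topic@D [fix=B main=C topic=D]
After op 7 (branch): HEAD=topic@D [exp=D fix=B main=C topic=D]
After op 8 (reset): HEAD=topic@A [exp=D fix=B main=C topic=A]
ancestors(D) = {A,B,C,D}; D in? yes
ancestors(C) = {A,B,C}; A in? yes
ancestors(A) = {A}; B in? no
ancestors(C) = {A,B,C}; D in? no

Answer: yes yes no no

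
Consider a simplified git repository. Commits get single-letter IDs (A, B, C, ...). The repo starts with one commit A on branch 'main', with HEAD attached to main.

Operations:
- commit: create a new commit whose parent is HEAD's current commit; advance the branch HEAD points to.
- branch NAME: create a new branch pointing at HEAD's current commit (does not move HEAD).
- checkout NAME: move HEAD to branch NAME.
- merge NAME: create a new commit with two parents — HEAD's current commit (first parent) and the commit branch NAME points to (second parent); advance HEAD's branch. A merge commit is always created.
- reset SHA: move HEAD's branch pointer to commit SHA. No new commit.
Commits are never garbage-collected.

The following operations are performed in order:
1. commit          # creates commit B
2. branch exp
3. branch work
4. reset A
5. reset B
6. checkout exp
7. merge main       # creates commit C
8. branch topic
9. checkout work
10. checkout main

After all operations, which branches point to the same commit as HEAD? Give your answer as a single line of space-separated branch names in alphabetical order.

After op 1 (commit): HEAD=main@B [main=B]
After op 2 (branch): HEAD=main@B [exp=B main=B]
After op 3 (branch): HEAD=main@B [exp=B main=B work=B]
After op 4 (reset): HEAD=main@A [exp=B main=A work=B]
After op 5 (reset): HEAD=main@B [exp=B main=B work=B]
After op 6 (checkout): HEAD=exp@B [exp=B main=B work=B]
After op 7 (merge): HEAD=exp@C [exp=C main=B work=B]
After op 8 (branch): HEAD=exp@C [exp=C main=B topic=C work=B]
After op 9 (checkout): HEAD=work@B [exp=C main=B topic=C work=B]
After op 10 (checkout): HEAD=main@B [exp=C main=B topic=C work=B]

Answer: main work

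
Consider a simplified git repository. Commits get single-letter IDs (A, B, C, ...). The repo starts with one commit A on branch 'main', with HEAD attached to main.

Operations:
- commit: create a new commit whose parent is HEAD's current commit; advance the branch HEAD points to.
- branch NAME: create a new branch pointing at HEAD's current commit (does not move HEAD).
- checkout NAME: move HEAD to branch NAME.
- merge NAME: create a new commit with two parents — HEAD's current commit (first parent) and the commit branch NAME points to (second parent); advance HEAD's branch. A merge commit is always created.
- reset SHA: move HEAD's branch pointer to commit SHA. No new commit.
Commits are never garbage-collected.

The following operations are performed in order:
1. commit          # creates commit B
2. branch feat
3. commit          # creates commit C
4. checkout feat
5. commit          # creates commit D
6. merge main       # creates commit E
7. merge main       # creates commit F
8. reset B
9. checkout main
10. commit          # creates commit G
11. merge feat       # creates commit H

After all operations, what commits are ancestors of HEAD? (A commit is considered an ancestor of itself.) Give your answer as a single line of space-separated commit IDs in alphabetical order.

Answer: A B C G H

Derivation:
After op 1 (commit): HEAD=main@B [main=B]
After op 2 (branch): HEAD=main@B [feat=B main=B]
After op 3 (commit): HEAD=main@C [feat=B main=C]
After op 4 (checkout): HEAD=feat@B [feat=B main=C]
After op 5 (commit): HEAD=feat@D [feat=D main=C]
After op 6 (merge): HEAD=feat@E [feat=E main=C]
After op 7 (merge): HEAD=feat@F [feat=F main=C]
After op 8 (reset): HEAD=feat@B [feat=B main=C]
After op 9 (checkout): HEAD=main@C [feat=B main=C]
After op 10 (commit): HEAD=main@G [feat=B main=G]
After op 11 (merge): HEAD=main@H [feat=B main=H]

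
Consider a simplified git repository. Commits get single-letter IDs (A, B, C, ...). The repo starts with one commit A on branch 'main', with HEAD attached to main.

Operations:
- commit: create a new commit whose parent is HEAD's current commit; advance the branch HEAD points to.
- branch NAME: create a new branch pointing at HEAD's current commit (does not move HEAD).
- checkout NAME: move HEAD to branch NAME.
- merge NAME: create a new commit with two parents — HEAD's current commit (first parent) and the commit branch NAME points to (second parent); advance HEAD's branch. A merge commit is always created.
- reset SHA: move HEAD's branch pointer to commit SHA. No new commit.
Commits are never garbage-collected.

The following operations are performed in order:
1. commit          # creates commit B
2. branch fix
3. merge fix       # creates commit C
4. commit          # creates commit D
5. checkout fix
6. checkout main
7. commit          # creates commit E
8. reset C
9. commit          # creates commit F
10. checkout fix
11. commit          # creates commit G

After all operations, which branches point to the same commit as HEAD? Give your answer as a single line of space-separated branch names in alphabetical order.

Answer: fix

Derivation:
After op 1 (commit): HEAD=main@B [main=B]
After op 2 (branch): HEAD=main@B [fix=B main=B]
After op 3 (merge): HEAD=main@C [fix=B main=C]
After op 4 (commit): HEAD=main@D [fix=B main=D]
After op 5 (checkout): HEAD=fix@B [fix=B main=D]
After op 6 (checkout): HEAD=main@D [fix=B main=D]
After op 7 (commit): HEAD=main@E [fix=B main=E]
After op 8 (reset): HEAD=main@C [fix=B main=C]
After op 9 (commit): HEAD=main@F [fix=B main=F]
After op 10 (checkout): HEAD=fix@B [fix=B main=F]
After op 11 (commit): HEAD=fix@G [fix=G main=F]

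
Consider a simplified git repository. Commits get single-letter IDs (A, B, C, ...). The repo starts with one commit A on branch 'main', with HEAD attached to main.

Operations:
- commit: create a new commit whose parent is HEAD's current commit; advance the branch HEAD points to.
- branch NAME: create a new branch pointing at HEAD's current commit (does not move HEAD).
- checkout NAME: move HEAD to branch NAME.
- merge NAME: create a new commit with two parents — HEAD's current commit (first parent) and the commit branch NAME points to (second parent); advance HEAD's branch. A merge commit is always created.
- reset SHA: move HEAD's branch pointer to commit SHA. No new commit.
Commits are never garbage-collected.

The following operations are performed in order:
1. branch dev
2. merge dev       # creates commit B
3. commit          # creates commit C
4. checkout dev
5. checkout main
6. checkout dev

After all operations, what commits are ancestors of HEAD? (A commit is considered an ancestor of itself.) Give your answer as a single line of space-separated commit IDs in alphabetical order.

Answer: A

Derivation:
After op 1 (branch): HEAD=main@A [dev=A main=A]
After op 2 (merge): HEAD=main@B [dev=A main=B]
After op 3 (commit): HEAD=main@C [dev=A main=C]
After op 4 (checkout): HEAD=dev@A [dev=A main=C]
After op 5 (checkout): HEAD=main@C [dev=A main=C]
After op 6 (checkout): HEAD=dev@A [dev=A main=C]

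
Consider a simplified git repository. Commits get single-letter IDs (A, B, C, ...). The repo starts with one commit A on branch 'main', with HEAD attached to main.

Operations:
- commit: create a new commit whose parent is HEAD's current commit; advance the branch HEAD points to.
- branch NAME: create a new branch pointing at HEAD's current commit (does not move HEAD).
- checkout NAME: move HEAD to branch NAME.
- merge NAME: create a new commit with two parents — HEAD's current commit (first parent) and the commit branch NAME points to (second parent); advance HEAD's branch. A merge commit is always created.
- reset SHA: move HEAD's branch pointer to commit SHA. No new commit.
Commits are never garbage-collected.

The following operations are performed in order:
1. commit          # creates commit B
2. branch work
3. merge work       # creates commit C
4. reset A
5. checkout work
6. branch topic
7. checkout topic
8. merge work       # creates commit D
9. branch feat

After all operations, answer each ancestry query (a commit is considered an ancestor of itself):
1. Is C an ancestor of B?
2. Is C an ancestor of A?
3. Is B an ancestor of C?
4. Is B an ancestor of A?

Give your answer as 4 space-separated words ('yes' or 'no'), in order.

After op 1 (commit): HEAD=main@B [main=B]
After op 2 (branch): HEAD=main@B [main=B work=B]
After op 3 (merge): HEAD=main@C [main=C work=B]
After op 4 (reset): HEAD=main@A [main=A work=B]
After op 5 (checkout): HEAD=work@B [main=A work=B]
After op 6 (branch): HEAD=work@B [main=A topic=B work=B]
After op 7 (checkout): HEAD=topic@B [main=A topic=B work=B]
After op 8 (merge): HEAD=topic@D [main=A topic=D work=B]
After op 9 (branch): HEAD=topic@D [feat=D main=A topic=D work=B]
ancestors(B) = {A,B}; C in? no
ancestors(A) = {A}; C in? no
ancestors(C) = {A,B,C}; B in? yes
ancestors(A) = {A}; B in? no

Answer: no no yes no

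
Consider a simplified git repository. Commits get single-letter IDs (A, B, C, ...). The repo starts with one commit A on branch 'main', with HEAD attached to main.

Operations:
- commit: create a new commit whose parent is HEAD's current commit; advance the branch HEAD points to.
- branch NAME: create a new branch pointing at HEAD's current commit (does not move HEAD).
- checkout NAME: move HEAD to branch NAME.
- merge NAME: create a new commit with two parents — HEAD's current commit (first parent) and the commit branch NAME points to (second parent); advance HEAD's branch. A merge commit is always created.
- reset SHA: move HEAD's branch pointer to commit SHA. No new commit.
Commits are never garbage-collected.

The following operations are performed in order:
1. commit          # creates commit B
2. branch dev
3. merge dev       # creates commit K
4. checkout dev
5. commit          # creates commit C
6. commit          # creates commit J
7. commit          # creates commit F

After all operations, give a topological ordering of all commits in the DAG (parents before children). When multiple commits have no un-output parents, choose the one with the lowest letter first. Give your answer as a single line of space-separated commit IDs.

After op 1 (commit): HEAD=main@B [main=B]
After op 2 (branch): HEAD=main@B [dev=B main=B]
After op 3 (merge): HEAD=main@K [dev=B main=K]
After op 4 (checkout): HEAD=dev@B [dev=B main=K]
After op 5 (commit): HEAD=dev@C [dev=C main=K]
After op 6 (commit): HEAD=dev@J [dev=J main=K]
After op 7 (commit): HEAD=dev@F [dev=F main=K]
commit A: parents=[]
commit B: parents=['A']
commit C: parents=['B']
commit F: parents=['J']
commit J: parents=['C']
commit K: parents=['B', 'B']

Answer: A B C J F K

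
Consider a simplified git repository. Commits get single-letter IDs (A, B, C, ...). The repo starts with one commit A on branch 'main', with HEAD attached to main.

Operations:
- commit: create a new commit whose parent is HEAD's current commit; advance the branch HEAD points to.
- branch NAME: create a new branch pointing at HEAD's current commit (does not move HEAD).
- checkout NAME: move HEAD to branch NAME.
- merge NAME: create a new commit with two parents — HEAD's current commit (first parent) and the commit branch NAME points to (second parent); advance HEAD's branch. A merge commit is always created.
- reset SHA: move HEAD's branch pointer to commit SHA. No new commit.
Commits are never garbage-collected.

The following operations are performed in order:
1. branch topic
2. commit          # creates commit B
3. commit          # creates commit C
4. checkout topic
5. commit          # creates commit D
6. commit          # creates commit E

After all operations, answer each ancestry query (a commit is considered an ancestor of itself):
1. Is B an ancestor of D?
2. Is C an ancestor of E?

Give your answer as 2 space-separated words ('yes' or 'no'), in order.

Answer: no no

Derivation:
After op 1 (branch): HEAD=main@A [main=A topic=A]
After op 2 (commit): HEAD=main@B [main=B topic=A]
After op 3 (commit): HEAD=main@C [main=C topic=A]
After op 4 (checkout): HEAD=topic@A [main=C topic=A]
After op 5 (commit): HEAD=topic@D [main=C topic=D]
After op 6 (commit): HEAD=topic@E [main=C topic=E]
ancestors(D) = {A,D}; B in? no
ancestors(E) = {A,D,E}; C in? no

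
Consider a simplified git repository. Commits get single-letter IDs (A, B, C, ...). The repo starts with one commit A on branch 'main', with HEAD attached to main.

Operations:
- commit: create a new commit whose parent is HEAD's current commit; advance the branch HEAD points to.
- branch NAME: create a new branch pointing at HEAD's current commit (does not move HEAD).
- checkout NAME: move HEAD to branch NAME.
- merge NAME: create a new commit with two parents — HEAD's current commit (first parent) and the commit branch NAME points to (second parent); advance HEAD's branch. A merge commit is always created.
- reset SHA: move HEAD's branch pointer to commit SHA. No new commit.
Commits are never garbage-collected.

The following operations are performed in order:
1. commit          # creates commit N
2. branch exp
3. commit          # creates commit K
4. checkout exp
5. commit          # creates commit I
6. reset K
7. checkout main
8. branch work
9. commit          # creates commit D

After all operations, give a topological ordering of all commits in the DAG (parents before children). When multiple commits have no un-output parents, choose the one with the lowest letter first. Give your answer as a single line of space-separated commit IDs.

Answer: A N I K D

Derivation:
After op 1 (commit): HEAD=main@N [main=N]
After op 2 (branch): HEAD=main@N [exp=N main=N]
After op 3 (commit): HEAD=main@K [exp=N main=K]
After op 4 (checkout): HEAD=exp@N [exp=N main=K]
After op 5 (commit): HEAD=exp@I [exp=I main=K]
After op 6 (reset): HEAD=exp@K [exp=K main=K]
After op 7 (checkout): HEAD=main@K [exp=K main=K]
After op 8 (branch): HEAD=main@K [exp=K main=K work=K]
After op 9 (commit): HEAD=main@D [exp=K main=D work=K]
commit A: parents=[]
commit D: parents=['K']
commit I: parents=['N']
commit K: parents=['N']
commit N: parents=['A']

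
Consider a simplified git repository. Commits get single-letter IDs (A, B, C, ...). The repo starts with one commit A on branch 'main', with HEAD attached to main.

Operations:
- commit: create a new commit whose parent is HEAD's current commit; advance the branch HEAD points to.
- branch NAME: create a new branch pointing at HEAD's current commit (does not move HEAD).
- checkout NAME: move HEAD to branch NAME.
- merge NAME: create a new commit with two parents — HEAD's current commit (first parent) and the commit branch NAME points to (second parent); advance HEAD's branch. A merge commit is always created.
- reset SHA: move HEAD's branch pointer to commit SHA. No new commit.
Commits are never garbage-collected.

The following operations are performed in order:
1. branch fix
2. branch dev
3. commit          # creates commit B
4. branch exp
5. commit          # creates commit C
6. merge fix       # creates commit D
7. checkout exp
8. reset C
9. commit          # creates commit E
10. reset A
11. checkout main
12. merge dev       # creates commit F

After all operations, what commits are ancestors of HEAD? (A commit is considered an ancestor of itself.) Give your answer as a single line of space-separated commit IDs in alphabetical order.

After op 1 (branch): HEAD=main@A [fix=A main=A]
After op 2 (branch): HEAD=main@A [dev=A fix=A main=A]
After op 3 (commit): HEAD=main@B [dev=A fix=A main=B]
After op 4 (branch): HEAD=main@B [dev=A exp=B fix=A main=B]
After op 5 (commit): HEAD=main@C [dev=A exp=B fix=A main=C]
After op 6 (merge): HEAD=main@D [dev=A exp=B fix=A main=D]
After op 7 (checkout): HEAD=exp@B [dev=A exp=B fix=A main=D]
After op 8 (reset): HEAD=exp@C [dev=A exp=C fix=A main=D]
After op 9 (commit): HEAD=exp@E [dev=A exp=E fix=A main=D]
After op 10 (reset): HEAD=exp@A [dev=A exp=A fix=A main=D]
After op 11 (checkout): HEAD=main@D [dev=A exp=A fix=A main=D]
After op 12 (merge): HEAD=main@F [dev=A exp=A fix=A main=F]

Answer: A B C D F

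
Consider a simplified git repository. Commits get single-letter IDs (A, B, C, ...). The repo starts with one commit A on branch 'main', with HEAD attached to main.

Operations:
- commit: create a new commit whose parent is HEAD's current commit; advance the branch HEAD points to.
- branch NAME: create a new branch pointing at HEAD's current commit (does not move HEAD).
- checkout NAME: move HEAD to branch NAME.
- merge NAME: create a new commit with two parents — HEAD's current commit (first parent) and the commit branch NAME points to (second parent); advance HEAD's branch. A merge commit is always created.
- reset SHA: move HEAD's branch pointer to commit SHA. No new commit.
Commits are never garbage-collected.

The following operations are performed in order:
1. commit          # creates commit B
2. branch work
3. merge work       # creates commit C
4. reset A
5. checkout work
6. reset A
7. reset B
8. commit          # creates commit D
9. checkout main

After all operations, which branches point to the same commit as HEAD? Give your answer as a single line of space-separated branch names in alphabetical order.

Answer: main

Derivation:
After op 1 (commit): HEAD=main@B [main=B]
After op 2 (branch): HEAD=main@B [main=B work=B]
After op 3 (merge): HEAD=main@C [main=C work=B]
After op 4 (reset): HEAD=main@A [main=A work=B]
After op 5 (checkout): HEAD=work@B [main=A work=B]
After op 6 (reset): HEAD=work@A [main=A work=A]
After op 7 (reset): HEAD=work@B [main=A work=B]
After op 8 (commit): HEAD=work@D [main=A work=D]
After op 9 (checkout): HEAD=main@A [main=A work=D]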